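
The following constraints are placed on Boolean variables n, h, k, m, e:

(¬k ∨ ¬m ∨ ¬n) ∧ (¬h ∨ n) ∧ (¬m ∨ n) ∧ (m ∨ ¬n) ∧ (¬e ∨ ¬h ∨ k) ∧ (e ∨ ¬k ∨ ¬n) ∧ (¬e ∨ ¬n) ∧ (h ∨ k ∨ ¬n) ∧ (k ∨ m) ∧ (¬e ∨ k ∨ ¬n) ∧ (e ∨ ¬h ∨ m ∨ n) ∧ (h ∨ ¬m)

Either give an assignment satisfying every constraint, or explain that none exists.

n = False, h = False, k = True, m = False, e = True

Set n = False.
  then (¬h ∨ n) forces h = False.
  then (¬m ∨ n) forces m = False.
  then (k ∨ m) forces k = True.
Set e = True.
All clauses satisfied.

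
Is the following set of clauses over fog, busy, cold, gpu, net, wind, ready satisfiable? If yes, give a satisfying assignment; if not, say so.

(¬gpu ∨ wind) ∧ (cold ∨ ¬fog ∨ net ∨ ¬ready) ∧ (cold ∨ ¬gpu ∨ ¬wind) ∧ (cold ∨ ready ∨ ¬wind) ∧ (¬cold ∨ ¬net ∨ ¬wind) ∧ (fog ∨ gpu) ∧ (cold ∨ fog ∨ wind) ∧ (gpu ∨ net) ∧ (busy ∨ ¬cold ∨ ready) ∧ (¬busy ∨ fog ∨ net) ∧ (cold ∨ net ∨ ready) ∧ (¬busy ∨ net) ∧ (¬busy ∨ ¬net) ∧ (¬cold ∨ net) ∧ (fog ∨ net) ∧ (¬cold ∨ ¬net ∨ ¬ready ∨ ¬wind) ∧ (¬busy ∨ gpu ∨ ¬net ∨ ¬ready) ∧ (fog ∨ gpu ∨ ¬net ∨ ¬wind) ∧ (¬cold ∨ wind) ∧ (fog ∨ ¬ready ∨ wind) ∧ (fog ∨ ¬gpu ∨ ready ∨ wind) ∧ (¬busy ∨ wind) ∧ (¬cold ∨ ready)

fog = True, busy = False, cold = False, gpu = False, net = True, wind = True, ready = True

Set fog = True.
Try busy = True:
  (¬busy ∨ net) forces net = True.
  clause (¬busy ∨ ¬net) is falsified — backtrack.
So busy = False.
Set cold = False.
Set gpu = False.
  then (gpu ∨ net) forces net = True.
Set wind = True.
  then (cold ∨ ready ∨ ¬wind) forces ready = True.
All clauses satisfied.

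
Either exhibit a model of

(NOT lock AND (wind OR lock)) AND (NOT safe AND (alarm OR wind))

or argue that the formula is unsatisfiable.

safe=F, alarm=T, wind=T, lock=F

  NOT lock AND (wind OR lock) = True
    NOT lock = True
    wind OR lock = True
  NOT safe AND (alarm OR wind) = True
    NOT safe = True
    alarm OR wind = True
Both conjuncts True, so the formula holds.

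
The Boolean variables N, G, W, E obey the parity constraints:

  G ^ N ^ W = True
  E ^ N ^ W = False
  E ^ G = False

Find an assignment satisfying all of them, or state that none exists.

Unsatisfiable

Adding constraints 1, 2, 3 mod 2: every variable appears an even number of times on the left, so the left side is 0.
But the right sides sum to 1 (mod 2). 0 ≠ 1 — the system is inconsistent.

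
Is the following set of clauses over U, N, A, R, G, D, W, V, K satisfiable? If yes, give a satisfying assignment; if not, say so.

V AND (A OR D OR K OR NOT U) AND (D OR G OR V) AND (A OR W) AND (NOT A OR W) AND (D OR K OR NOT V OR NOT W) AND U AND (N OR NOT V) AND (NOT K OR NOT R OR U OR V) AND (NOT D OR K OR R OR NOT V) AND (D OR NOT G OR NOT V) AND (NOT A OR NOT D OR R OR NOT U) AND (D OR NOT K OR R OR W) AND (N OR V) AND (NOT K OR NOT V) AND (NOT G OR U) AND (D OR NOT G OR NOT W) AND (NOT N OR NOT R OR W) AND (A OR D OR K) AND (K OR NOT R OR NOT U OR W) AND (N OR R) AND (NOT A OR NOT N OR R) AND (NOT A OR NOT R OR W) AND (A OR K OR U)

Unit clause (V) forces V = True.
Unit clause (U) forces U = True.
In (N OR NOT V) only N is left, so N = True.
In (NOT K OR NOT V) only NOT K is left, so K = False.
Set A = False.
  then (A OR D OR K OR NOT U) forces D = True.
  then (A OR W) forces W = True.
  then (NOT D OR K OR R OR NOT V) forces R = True.
Set G = False.
All clauses satisfied.

U: True, N: True, A: False, R: True, G: False, D: True, W: True, V: True, K: False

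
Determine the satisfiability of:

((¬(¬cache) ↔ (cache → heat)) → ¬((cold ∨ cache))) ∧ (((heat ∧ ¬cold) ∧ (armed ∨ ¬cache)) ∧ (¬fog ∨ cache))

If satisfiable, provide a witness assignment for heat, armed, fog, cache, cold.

heat=T; armed=F; fog=F; cache=F; cold=F

  (¬(¬cache) ↔ (cache → heat)) → ¬((cold ∨ cache)) = True
    ¬(¬cache) ↔ (cache → heat) = False
      ¬(¬cache) = False
        ¬cache = True
      cache → heat = True
    ¬((cold ∨ cache)) = True
      cold ∨ cache = False
  ((heat ∧ ¬cold) ∧ (armed ∨ ¬cache)) ∧ (¬fog ∨ cache) = True
    (heat ∧ ¬cold) ∧ (armed ∨ ¬cache) = True
      heat ∧ ¬cold = True
        ¬cold = True
      armed ∨ ¬cache = True
        ¬cache = True
    ¬fog ∨ cache = True
      ¬fog = True
Both conjuncts True, so the formula holds.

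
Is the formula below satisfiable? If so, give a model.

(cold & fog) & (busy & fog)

busy: True; cold: True; fog: True

  cold & fog = True
  busy & fog = True
Both conjuncts True, so the formula holds.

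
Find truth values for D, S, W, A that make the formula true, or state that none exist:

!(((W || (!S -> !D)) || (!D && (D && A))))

D = True, S = False, W = False, A = True

  !(((W || (!S -> !D)) || (!D && (D && A)))) = True
    (W || (!S -> !D)) || (!D && (D && A)) = False
      W || (!S -> !D) = False
        !S -> !D = False
          !S = True
          !D = False
      !D && (D && A) = False
        !D = False
        D && A = True
The formula evaluates to True.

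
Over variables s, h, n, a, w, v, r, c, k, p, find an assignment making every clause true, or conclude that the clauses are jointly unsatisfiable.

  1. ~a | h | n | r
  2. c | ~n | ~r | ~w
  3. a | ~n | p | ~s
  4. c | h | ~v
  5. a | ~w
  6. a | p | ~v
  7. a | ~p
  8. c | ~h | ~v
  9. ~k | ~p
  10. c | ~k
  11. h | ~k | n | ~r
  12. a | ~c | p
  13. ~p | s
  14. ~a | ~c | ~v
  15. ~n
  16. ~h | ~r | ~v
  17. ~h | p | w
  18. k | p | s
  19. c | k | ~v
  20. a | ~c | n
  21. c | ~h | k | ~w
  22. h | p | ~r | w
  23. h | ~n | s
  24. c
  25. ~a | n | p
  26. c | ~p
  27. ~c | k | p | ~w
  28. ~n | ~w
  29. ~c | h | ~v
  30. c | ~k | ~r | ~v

Unit clause (~n) forces n = False.
Unit clause (c) forces c = True.
In (a | ~c | n) only a is left, so a = True.
In (~a | n | p) only p is left, so p = True.
In (~k | ~p) only ~k is left, so k = False.
In (~p | s) only s is left, so s = True.
In (~a | ~c | ~v) only ~v is left, so v = False.
Set h = True.
Set w = True.
Set r = False.
All clauses satisfied.

s = True; h = True; n = False; a = True; w = True; v = False; r = False; c = True; k = False; p = True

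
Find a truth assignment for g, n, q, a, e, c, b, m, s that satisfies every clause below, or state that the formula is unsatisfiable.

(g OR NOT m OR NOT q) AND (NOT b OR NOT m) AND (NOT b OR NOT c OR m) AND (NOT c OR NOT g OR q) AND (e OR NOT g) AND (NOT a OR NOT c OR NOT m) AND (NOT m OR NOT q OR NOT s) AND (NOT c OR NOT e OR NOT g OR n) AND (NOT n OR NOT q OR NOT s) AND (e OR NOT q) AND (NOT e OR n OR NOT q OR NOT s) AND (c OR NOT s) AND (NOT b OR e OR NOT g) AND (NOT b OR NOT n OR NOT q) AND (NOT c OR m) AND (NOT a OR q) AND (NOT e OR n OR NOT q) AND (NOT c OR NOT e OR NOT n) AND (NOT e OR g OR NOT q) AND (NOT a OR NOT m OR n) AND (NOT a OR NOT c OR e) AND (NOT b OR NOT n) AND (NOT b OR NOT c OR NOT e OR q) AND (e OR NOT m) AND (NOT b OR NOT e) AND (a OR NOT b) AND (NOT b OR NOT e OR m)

Set g = True.
  then (e OR NOT g) forces e = True.
  then (NOT b OR NOT e) forces b = False.
Set n = True.
  then (NOT c OR NOT e OR NOT n) forces c = False.
  then (c OR NOT s) forces s = False.
Set q = False.
  then (NOT a OR q) forces a = False.
Set m = False.
All clauses satisfied.

g=T; n=T; q=F; a=F; e=T; c=F; b=F; m=F; s=F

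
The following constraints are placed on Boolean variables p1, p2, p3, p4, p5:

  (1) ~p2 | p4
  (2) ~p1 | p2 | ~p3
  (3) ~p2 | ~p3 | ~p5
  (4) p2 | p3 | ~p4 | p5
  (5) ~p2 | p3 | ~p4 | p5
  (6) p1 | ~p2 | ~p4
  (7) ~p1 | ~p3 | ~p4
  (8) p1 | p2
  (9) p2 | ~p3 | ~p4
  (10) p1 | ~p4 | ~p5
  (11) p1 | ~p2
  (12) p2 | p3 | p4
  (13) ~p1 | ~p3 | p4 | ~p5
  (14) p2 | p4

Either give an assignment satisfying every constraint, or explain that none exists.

Try p1 = False:
  (p1 | p2) forces p2 = True.
  clause (p1 | ~p2) is falsified — backtrack.
So p1 = True.
Set p2 = False.
  then (~p1 | p2 | ~p3) forces p3 = False.
  then (p2 | p3 | p4) forces p4 = True.
  then (p2 | p3 | ~p4 | p5) forces p5 = True.
All clauses satisfied.

p1 = True, p2 = False, p3 = False, p4 = True, p5 = True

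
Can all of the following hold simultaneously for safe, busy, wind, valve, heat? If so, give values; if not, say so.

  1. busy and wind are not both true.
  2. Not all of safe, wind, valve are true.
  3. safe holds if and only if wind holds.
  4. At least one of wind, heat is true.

safe=F; busy=F; wind=F; valve=T; heat=T

  (1) busy=F, wind=F — not both ✓
  (2) {safe, wind, valve}: 1/3 true — not all ✓
  (3) safe=F, wind=F — same ✓
  (4) {wind, heat}: 1 true — at least one ✓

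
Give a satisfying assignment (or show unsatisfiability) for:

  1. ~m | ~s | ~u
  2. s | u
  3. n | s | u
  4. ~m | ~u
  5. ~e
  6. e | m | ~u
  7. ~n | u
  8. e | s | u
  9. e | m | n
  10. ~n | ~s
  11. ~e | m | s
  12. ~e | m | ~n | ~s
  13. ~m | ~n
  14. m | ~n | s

Unit clause (~e) forces e = False.
Try u = True:
  (~m | ~u) forces m = False.
  clause (e | m | ~u) is falsified — backtrack.
So u = False.
  then (s | u) forces s = True.
  then (~n | u) forces n = False.
  then (e | m | n) forces m = True.
All clauses satisfied.

u=F, m=T, n=F, s=T, e=F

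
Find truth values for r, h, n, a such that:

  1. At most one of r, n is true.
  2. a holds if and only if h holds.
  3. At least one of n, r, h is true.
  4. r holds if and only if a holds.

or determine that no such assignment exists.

r: True, h: True, n: False, a: True

  (1) {r, n}: 1 true — at most one ✓
  (2) a=T, h=T — same ✓
  (3) {n, r, h}: 2 true — at least one ✓
  (4) r=T, a=T — same ✓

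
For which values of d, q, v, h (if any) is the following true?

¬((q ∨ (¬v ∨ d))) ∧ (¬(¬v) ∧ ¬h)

d: False, q: False, v: True, h: False

  ¬((q ∨ (¬v ∨ d))) = True
    q ∨ (¬v ∨ d) = False
      ¬v ∨ d = False
        ¬v = False
  ¬(¬v) ∧ ¬h = True
    ¬(¬v) = True
      ¬v = False
    ¬h = True
Both conjuncts True, so the formula holds.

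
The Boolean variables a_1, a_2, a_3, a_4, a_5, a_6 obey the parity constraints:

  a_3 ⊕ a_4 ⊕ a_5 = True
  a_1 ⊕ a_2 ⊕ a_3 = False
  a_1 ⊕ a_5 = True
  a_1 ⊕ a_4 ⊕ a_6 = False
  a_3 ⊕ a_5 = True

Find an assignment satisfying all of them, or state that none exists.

a_1 = False, a_2 = False, a_3 = False, a_4 = False, a_5 = True, a_6 = False

a_3 ⊕ a_4 ⊕ a_5 = F ⊕ F ⊕ T = True ✓
a_1 ⊕ a_2 ⊕ a_3 = F ⊕ F ⊕ F = False ✓
a_1 ⊕ a_5 = F ⊕ T = True ✓
a_1 ⊕ a_4 ⊕ a_6 = F ⊕ F ⊕ F = False ✓
a_3 ⊕ a_5 = F ⊕ T = True ✓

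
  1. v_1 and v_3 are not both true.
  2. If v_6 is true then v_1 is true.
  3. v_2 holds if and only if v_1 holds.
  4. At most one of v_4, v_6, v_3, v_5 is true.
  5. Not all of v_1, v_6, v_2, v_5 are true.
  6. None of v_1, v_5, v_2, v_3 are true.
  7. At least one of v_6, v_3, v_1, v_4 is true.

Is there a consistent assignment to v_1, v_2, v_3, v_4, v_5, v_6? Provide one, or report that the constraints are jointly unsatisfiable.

v_1 = False, v_2 = False, v_3 = False, v_4 = True, v_5 = False, v_6 = False

  (1) v_1=F, v_3=F — not both ✓
  (2) v_6=F ⇒ v_1: vacuous ✓
  (3) v_2=F, v_1=F — same ✓
  (4) {v_4, v_6, v_3, v_5}: 1 true — at most one ✓
  (5) {v_1, v_6, v_2, v_5}: 0/4 true — not all ✓
  (6) {v_1, v_5, v_2, v_3}: 0 true — none ✓
  (7) {v_6, v_3, v_1, v_4}: 1 true — at least one ✓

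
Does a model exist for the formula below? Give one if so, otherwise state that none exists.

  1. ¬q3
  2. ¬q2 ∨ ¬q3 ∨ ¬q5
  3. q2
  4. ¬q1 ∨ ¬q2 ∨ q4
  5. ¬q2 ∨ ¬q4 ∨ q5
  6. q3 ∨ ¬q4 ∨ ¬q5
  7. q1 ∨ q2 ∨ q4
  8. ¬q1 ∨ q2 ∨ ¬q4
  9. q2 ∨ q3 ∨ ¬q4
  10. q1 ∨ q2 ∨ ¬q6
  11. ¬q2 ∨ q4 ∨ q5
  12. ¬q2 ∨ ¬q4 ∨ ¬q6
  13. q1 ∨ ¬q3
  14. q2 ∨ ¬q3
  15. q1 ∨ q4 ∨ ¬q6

Unit clause (¬q3) forces q3 = False.
Unit clause (q2) forces q2 = True.
Set q1 = False.
Try q4 = True:
  (¬q2 ∨ ¬q4 ∨ q5) forces q5 = True.
  clause (q3 ∨ ¬q4 ∨ ¬q5) is falsified — backtrack.
So q4 = False.
  then (¬q2 ∨ q4 ∨ q5) forces q5 = True.
  then (q1 ∨ q4 ∨ ¬q6) forces q6 = False.
All clauses satisfied.

q1 = False; q2 = True; q3 = False; q4 = False; q5 = True; q6 = False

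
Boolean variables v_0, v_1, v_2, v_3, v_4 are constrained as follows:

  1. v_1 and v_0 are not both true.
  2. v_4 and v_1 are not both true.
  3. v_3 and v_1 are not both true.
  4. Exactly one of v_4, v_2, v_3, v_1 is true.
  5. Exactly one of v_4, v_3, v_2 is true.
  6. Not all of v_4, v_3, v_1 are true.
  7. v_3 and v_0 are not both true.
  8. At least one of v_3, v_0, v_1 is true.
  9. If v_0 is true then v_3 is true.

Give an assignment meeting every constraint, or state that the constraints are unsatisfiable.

v_0 = False, v_1 = False, v_2 = False, v_3 = True, v_4 = False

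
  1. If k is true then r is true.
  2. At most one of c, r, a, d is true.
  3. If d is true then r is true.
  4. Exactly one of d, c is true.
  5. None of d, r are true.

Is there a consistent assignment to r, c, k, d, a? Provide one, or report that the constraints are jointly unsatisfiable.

r = False, c = True, k = False, d = False, a = False

  (1) k=F ⇒ r: vacuous ✓
  (2) {c, r, a, d}: 1 true — at most one ✓
  (3) d=F ⇒ r: vacuous ✓
  (4) {d, c}: 1 true — exactly one ✓
  (5) {d, r}: 0 true — none ✓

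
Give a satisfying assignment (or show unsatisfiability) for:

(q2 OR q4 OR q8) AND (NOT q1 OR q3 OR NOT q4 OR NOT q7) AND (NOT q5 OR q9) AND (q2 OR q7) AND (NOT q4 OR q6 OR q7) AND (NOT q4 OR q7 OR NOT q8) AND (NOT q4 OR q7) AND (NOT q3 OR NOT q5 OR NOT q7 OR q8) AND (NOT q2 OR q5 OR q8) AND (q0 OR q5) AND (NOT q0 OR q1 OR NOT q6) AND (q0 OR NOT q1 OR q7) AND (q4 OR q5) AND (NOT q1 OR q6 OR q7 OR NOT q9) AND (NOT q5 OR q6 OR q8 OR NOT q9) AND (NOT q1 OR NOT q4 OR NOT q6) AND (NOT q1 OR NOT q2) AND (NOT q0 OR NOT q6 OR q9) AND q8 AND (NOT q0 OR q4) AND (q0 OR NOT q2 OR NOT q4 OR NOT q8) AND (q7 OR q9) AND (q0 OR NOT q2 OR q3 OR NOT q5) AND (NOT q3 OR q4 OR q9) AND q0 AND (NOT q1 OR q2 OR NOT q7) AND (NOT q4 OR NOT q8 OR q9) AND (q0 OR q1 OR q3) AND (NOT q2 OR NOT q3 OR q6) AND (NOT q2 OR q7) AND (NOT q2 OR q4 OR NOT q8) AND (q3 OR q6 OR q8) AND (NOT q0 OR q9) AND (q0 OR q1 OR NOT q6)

q0 = True, q1 = False, q2 = False, q3 = True, q4 = True, q5 = False, q6 = False, q7 = True, q8 = True, q9 = True

Unit clause (q8) forces q8 = True.
Unit clause (q0) forces q0 = True.
In (NOT q0 OR q9) only q9 is left, so q9 = True.
In (NOT q0 OR q4) only q4 is left, so q4 = True.
In (NOT q4 OR q7 OR NOT q8) only q7 is left, so q7 = True.
Try q1 = True:
  (NOT q1 OR q3 OR NOT q4 OR NOT q7) forces q3 = True.
  (NOT q1 OR NOT q4 OR NOT q6) forces q6 = False.
  (NOT q1 OR NOT q2) forces q2 = False.
  clause (NOT q1 OR q2 OR NOT q7) is falsified — backtrack.
So q1 = False.
  then (NOT q0 OR q1 OR NOT q6) forces q6 = False.
Set q2 = False.
Set q3 = True.
Set q5 = False.
All clauses satisfied.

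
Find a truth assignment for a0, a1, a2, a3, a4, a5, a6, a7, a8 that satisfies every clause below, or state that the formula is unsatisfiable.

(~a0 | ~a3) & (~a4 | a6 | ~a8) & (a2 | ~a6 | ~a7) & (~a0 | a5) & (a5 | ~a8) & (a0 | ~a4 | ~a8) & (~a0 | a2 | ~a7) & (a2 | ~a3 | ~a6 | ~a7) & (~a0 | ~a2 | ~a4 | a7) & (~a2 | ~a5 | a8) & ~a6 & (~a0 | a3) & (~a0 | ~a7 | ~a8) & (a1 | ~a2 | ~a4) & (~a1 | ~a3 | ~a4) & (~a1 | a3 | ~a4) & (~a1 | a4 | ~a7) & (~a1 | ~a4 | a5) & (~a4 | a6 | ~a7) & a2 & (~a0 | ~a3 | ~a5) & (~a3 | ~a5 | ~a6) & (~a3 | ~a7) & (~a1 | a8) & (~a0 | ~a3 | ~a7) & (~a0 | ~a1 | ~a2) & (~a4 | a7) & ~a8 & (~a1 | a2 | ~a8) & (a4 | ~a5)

a0: False, a1: False, a2: True, a3: True, a4: False, a5: False, a6: False, a7: False, a8: False

Unit clause (~a6) forces a6 = False.
Unit clause (a2) forces a2 = True.
Unit clause (~a8) forces a8 = False.
In (~a2 | ~a5 | a8) only ~a5 is left, so a5 = False.
In (~a1 | a8) only ~a1 is left, so a1 = False.
In (~a0 | a5) only ~a0 is left, so a0 = False.
In (a1 | ~a2 | ~a4) only ~a4 is left, so a4 = False.
Set a3 = True.
  then (~a3 | ~a7) forces a7 = False.
All clauses satisfied.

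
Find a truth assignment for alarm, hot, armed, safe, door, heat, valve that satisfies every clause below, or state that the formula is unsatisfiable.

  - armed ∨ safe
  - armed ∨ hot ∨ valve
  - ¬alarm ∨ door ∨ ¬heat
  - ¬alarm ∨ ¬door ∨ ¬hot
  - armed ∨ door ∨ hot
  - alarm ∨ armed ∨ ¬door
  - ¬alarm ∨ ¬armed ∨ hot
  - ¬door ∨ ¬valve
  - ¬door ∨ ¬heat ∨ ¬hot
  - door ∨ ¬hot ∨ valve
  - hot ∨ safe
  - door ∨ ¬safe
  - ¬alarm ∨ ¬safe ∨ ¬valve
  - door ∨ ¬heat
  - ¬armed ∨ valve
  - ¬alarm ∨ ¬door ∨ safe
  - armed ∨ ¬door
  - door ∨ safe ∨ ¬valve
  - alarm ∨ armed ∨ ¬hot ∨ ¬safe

Case armed = True:
  (¬armed ∨ valve) forces valve = True.
  (¬door ∨ ¬valve) forces door = False.
  (door ∨ ¬safe) forces safe = False.
  Clause (door ∨ safe ∨ ¬valve) is falsified — contradiction.
Case armed = False:
  (armed ∨ safe) forces safe = True.
  (door ∨ ¬safe) forces door = True.
  Clause (armed ∨ ¬door) is falsified — contradiction.
Both cases fail, so the formula is unsatisfiable.

Unsatisfiable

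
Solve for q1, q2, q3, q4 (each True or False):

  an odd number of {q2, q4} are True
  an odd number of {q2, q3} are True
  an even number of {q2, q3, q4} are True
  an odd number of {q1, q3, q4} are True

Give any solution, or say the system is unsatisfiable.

q1 = True; q2 = False; q3 = True; q4 = True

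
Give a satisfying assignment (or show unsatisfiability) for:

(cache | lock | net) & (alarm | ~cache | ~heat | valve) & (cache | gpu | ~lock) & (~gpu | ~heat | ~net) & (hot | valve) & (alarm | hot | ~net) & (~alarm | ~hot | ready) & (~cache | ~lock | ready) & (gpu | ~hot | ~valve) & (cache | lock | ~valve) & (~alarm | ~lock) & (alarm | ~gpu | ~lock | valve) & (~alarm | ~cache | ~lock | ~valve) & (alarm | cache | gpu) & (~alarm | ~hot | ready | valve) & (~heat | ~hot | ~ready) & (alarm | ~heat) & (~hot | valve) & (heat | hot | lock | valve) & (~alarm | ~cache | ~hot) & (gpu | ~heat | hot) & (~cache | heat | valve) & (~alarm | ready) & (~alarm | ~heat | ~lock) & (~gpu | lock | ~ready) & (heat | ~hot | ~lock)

ready = True, heat = False, alarm = False, gpu = False, hot = False, net = False, valve = True, cache = True, lock = True

Set ready = True.
Set heat = False.
Set alarm = False.
Set gpu = False.
  then (alarm | cache | gpu) forces cache = True.
  then (~cache | heat | valve) forces valve = True.
  then (gpu | ~hot | ~valve) forces hot = False.
  then (alarm | hot | ~net) forces net = False.
Set lock = True.
All clauses satisfied.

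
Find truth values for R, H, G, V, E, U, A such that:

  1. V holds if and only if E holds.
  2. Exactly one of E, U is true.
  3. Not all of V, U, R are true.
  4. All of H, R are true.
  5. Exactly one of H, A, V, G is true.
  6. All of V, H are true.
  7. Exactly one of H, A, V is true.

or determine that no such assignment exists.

Case V = True:
  (1) with V=T forces E = True.
  (2) with E=T forces U = False.
  (4) forces H = True.
  Constraint (5) is violated (H=T, V=T) — contradiction.
Case V = False:
  Constraint (6) is violated (V=F) — contradiction.
Both cases fail — unsatisfiable.

Unsatisfiable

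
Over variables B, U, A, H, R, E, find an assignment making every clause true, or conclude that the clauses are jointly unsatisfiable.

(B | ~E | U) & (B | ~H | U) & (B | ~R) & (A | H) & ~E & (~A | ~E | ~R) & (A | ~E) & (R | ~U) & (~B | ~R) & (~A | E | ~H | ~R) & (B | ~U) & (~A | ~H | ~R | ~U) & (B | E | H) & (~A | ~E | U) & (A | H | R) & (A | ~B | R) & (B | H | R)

B = True; U = False; A = True; H = True; R = False; E = False

Unit clause (~E) forces E = False.
Set B = True.
  then (~B | ~R) forces R = False.
  then (A | ~B | R) forces A = True.
  then (R | ~U) forces U = False.
Set H = True.
All clauses satisfied.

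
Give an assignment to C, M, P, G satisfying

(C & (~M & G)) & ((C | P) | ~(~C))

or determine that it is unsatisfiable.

C = True, M = False, P = False, G = True

  C & (~M & G) = True
    ~M & G = True
      ~M = True
  (C | P) | ~(~C) = True
    C | P = True
    ~(~C) = True
      ~C = False
Both conjuncts True, so the formula holds.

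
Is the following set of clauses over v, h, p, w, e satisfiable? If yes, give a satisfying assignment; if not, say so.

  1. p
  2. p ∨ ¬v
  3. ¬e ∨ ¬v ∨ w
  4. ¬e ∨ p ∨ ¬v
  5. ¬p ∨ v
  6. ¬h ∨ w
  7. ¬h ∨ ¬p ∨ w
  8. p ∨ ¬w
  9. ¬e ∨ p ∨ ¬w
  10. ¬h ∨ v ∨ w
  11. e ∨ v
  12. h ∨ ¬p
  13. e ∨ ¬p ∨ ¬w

v = True, h = True, p = True, w = True, e = True

Unit clause (p) forces p = True.
In (¬p ∨ v) only v is left, so v = True.
In (h ∨ ¬p) only h is left, so h = True.
In (¬h ∨ w) only w is left, so w = True.
In (e ∨ ¬p ∨ ¬w) only e is left, so e = True.
All clauses satisfied.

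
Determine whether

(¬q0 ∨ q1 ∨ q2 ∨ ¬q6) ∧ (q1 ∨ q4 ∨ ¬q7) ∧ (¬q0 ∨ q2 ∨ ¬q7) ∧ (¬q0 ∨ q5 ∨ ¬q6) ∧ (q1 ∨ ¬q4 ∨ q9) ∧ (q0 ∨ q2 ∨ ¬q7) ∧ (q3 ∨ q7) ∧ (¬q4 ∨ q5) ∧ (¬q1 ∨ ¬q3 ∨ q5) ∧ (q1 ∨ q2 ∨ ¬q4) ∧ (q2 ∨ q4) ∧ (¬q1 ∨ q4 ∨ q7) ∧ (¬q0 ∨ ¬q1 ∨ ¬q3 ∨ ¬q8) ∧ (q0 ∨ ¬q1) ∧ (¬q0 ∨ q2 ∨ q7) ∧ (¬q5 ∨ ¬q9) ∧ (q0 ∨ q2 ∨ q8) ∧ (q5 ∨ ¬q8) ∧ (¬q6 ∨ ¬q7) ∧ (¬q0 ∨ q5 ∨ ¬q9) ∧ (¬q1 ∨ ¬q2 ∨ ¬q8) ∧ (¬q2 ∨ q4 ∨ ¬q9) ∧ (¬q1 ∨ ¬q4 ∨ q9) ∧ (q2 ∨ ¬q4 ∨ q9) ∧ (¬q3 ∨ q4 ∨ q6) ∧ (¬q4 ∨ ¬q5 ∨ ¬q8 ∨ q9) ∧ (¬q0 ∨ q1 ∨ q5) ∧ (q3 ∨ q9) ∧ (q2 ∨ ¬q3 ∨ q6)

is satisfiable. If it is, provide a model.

q0 = False, q1 = False, q2 = True, q3 = True, q4 = False, q5 = True, q6 = True, q7 = False, q8 = False, q9 = False

Set q0 = False.
  then (q0 ∨ ¬q1) forces q1 = False.
Try q2 = False:
  (q0 ∨ q2 ∨ ¬q7) forces q7 = False.
  (q3 ∨ q7) forces q3 = True.
  (q1 ∨ q2 ∨ ¬q4) forces q4 = False.
  clause (q2 ∨ q4) is falsified — backtrack.
So q2 = True.
Set q3 = True.
Set q4 = False.
  then (q1 ∨ q4 ∨ ¬q7) forces q7 = False.
  then (¬q2 ∨ q4 ∨ ¬q9) forces q9 = False.
  then (¬q3 ∨ q4 ∨ q6) forces q6 = True.
Set q5 = True.
Set q8 = False.
All clauses satisfied.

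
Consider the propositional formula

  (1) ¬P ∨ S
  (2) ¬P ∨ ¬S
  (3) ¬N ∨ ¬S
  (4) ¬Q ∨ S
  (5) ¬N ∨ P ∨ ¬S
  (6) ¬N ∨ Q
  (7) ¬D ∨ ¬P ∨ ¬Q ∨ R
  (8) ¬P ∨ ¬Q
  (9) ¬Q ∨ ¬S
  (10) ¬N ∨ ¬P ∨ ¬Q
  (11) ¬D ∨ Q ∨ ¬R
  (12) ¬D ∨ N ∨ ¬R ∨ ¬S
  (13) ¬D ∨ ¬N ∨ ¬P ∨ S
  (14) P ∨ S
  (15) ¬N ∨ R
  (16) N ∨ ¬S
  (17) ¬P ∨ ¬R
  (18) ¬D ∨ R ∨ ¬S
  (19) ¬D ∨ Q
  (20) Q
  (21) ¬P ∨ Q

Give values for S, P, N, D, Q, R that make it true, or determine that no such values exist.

Case Q = True:
  (¬Q ∨ S) forces S = True.
  Clause (¬Q ∨ ¬S) is falsified — contradiction.
Case Q = False:
  Clause (Q) is falsified — contradiction.
Both cases fail, so the formula is unsatisfiable.

Unsatisfiable — no assignment works.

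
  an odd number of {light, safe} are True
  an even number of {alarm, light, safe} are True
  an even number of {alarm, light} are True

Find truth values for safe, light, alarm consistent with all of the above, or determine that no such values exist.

safe = False, light = True, alarm = True

{light, safe}: 1 true → odd ✓
{alarm, light, safe}: 2 true → even ✓
{alarm, light}: 2 true → even ✓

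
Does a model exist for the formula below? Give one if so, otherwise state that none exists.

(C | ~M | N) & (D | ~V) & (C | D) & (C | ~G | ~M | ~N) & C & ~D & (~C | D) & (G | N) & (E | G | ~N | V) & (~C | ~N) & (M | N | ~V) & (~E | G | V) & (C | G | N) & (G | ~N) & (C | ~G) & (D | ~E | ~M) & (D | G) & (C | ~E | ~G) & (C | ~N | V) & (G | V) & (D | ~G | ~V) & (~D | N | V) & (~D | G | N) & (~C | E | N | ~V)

Unsatisfiable

Case C = True:
  (~D) forces D = False.
  Clause (~C | D) is falsified — contradiction.
Case C = False:
  Clause (C) is falsified — contradiction.
Both cases fail, so the formula is unsatisfiable.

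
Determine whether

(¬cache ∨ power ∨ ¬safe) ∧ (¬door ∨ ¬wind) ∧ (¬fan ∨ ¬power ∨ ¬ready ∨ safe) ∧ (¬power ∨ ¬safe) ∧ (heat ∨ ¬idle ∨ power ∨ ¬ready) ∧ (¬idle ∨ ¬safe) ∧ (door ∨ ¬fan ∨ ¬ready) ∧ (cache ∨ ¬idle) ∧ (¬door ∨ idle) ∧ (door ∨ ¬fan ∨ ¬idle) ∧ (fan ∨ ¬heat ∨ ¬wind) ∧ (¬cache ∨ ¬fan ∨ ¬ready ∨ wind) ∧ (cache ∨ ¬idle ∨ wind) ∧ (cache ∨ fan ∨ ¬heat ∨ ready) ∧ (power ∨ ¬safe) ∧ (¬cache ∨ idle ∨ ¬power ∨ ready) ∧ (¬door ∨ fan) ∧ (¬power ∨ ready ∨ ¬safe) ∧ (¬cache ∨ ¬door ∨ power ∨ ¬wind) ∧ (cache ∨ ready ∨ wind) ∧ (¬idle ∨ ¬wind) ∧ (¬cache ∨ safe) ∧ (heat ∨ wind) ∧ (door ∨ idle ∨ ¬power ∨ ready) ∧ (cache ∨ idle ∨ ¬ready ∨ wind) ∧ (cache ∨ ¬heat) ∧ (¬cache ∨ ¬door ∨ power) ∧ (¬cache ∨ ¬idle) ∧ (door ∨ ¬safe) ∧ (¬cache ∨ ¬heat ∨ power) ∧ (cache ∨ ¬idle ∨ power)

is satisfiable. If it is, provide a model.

Try safe = True:
  (¬power ∨ ¬safe) forces power = False.
  clause (power ∨ ¬safe) is falsified — backtrack.
So safe = False.
  then (¬cache ∨ safe) forces cache = False.
  then (cache ∨ ¬heat) forces heat = False.
  then (cache ∨ ¬idle) forces idle = False.
  then (¬door ∨ idle) forces door = False.
  then (heat ∨ wind) forces wind = True.
Set fan = False.
Set power = False.
Set ready = False.
All clauses satisfied.

safe=F, fan=F, door=F, heat=F, wind=T, cache=F, power=F, ready=F, idle=F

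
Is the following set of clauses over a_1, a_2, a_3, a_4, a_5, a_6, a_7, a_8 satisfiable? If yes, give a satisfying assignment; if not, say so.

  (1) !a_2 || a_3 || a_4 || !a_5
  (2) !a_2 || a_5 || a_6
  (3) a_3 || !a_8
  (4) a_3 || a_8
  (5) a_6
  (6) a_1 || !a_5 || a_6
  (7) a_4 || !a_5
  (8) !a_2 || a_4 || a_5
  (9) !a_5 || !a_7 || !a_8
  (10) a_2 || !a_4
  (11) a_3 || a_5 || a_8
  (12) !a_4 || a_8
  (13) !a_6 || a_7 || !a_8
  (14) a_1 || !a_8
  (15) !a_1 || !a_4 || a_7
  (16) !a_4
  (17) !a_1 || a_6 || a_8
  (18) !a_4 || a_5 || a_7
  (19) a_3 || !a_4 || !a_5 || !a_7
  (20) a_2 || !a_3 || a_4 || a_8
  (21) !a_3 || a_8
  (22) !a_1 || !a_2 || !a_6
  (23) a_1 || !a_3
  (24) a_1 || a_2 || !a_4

a_1=T, a_2=F, a_3=T, a_4=F, a_5=F, a_6=T, a_7=T, a_8=T

Unit clause (a_6) forces a_6 = True.
Unit clause (!a_4) forces a_4 = False.
In (a_4 || !a_5) only !a_5 is left, so a_5 = False.
In (!a_2 || a_4 || a_5) only !a_2 is left, so a_2 = False.
Try a_1 = False:
  (a_1 || !a_8) forces a_8 = False.
  (a_3 || a_8) forces a_3 = True.
  clause (a_2 || !a_3 || a_4 || a_8) is falsified — backtrack.
So a_1 = True.
Set a_3 = True.
  then (a_2 || !a_3 || a_4 || a_8) forces a_8 = True.
  then (!a_6 || a_7 || !a_8) forces a_7 = True.
All clauses satisfied.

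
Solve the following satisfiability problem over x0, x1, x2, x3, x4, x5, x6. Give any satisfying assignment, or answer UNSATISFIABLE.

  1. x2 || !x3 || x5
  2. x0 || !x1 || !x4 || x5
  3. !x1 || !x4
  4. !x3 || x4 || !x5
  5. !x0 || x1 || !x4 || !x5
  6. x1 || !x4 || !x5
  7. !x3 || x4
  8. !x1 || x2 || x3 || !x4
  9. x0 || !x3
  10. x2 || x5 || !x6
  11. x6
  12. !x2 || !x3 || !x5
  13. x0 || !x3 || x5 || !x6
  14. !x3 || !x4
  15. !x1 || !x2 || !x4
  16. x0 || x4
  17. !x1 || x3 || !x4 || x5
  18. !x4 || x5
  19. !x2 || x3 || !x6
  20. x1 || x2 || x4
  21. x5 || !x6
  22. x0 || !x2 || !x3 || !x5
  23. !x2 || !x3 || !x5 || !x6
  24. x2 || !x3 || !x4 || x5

Unit clause (x6) forces x6 = True.
In (x5 || !x6) only x5 is left, so x5 = True.
Set x0 = True.
Try x1 = False:
  (!x0 || x1 || !x4 || !x5) forces x4 = False.
  (!x3 || x4 || !x5) forces x3 = False.
  (!x2 || x3 || !x6) forces x2 = False.
  clause (x1 || x2 || x4) is falsified — backtrack.
So x1 = True.
  then (!x1 || !x4) forces x4 = False.
  then (!x3 || x4 || !x5) forces x3 = False.
  then (!x2 || x3 || !x6) forces x2 = False.
All clauses satisfied.

x0 = True; x1 = True; x2 = False; x3 = False; x4 = False; x5 = True; x6 = True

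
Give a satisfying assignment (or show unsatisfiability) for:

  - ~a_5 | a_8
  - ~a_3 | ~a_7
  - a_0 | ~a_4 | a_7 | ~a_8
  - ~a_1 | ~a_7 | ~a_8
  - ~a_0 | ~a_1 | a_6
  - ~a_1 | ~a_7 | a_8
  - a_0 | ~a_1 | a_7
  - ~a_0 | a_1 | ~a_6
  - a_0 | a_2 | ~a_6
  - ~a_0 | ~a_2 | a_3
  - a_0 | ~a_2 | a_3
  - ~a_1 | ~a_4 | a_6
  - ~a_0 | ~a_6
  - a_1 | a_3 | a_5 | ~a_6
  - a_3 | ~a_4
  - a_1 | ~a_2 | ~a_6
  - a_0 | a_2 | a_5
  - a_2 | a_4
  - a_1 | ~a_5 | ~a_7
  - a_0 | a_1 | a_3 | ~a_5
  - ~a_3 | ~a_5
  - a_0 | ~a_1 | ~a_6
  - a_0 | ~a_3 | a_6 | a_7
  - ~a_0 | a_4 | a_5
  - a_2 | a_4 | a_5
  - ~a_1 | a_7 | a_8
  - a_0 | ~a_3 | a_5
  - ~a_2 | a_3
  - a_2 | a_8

Set a_0 = True.
  then (~a_0 | ~a_6) forces a_6 = False.
  then (~a_0 | ~a_1 | a_6) forces a_1 = False.
Set a_2 = False.
  then (a_2 | a_4) forces a_4 = True.
  then (a_2 | a_8) forces a_8 = True.
  then (a_3 | ~a_4) forces a_3 = True.
  then (~a_3 | ~a_5) forces a_5 = False.
  then (~a_3 | ~a_7) forces a_7 = False.
All clauses satisfied.

a_0: True, a_1: False, a_2: False, a_3: True, a_4: True, a_5: False, a_6: False, a_7: False, a_8: True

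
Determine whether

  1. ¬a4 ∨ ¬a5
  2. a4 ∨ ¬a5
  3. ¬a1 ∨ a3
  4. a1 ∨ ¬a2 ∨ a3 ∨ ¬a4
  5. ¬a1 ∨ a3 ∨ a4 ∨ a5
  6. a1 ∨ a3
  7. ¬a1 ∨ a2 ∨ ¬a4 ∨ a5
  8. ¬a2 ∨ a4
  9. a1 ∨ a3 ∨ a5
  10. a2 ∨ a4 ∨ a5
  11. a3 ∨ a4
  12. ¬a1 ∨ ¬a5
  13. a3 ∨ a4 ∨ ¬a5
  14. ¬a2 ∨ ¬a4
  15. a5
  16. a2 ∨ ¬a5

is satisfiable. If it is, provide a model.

UNSATISFIABLE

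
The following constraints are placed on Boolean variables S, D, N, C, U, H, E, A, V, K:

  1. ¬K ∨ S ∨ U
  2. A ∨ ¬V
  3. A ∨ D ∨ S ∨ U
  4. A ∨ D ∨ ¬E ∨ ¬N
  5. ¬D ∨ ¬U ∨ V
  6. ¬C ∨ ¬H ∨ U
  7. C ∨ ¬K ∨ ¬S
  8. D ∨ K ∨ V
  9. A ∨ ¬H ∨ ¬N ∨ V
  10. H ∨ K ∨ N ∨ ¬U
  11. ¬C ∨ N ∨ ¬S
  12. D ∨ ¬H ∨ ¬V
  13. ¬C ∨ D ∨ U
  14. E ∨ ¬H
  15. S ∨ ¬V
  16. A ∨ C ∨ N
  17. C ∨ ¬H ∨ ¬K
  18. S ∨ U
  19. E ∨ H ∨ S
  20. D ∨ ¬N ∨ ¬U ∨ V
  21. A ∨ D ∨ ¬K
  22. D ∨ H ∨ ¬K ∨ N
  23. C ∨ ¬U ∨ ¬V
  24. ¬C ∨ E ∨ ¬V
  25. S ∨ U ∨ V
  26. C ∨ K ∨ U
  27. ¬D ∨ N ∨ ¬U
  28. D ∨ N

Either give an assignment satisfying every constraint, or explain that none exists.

Set S = True.
Set D = True.
Set N = True.
Set C = True.
Set U = False.
  then (¬C ∨ ¬H ∨ U) forces H = False.
Set E = True.
Set A = True.
Set V = True.
Set K = False.
All clauses satisfied.

S = True; D = True; N = True; C = True; U = False; H = False; E = True; A = True; V = True; K = False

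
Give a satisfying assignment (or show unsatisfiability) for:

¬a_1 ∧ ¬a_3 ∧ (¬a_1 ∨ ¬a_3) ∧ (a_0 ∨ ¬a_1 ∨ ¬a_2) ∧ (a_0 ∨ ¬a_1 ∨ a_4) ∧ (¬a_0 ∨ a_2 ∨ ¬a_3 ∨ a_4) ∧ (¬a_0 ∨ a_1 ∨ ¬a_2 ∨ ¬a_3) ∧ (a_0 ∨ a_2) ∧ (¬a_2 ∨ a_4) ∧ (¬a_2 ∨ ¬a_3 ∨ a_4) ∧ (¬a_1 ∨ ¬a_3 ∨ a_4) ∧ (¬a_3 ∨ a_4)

a_0 = True, a_1 = False, a_2 = False, a_3 = False, a_4 = False

Unit clause (¬a_1) forces a_1 = False.
Unit clause (¬a_3) forces a_3 = False.
Set a_0 = True.
Set a_2 = False.
Set a_4 = False.
All clauses satisfied.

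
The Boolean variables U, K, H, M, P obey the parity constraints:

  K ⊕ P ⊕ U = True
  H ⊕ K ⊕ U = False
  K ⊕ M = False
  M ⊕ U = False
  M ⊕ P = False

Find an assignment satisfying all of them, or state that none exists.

U = True; K = True; H = False; M = True; P = True

K ⊕ P ⊕ U = T ⊕ T ⊕ T = True ✓
H ⊕ K ⊕ U = F ⊕ T ⊕ T = False ✓
K ⊕ M = T ⊕ T = False ✓
M ⊕ U = T ⊕ T = False ✓
M ⊕ P = T ⊕ T = False ✓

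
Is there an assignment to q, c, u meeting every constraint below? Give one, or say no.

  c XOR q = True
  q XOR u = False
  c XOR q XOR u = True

q = False; c = True; u = False

c XOR q = T XOR F = True ✓
q XOR u = F XOR F = False ✓
c XOR q XOR u = T XOR F XOR F = True ✓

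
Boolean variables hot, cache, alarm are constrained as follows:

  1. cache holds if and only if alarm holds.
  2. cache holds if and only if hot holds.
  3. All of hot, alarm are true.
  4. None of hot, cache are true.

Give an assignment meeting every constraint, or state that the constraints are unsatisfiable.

Unsatisfiable — no assignment works.

Case hot = True:
  Constraint (4) is violated (hot=T) — contradiction.
Case hot = False:
  Constraint (3) is violated (hot=F) — contradiction.
Both cases fail — unsatisfiable.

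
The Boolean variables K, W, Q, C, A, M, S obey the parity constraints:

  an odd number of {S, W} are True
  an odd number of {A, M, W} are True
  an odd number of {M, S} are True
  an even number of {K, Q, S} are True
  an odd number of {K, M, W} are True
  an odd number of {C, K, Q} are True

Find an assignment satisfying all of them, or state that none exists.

K: True, W: False, Q: False, C: False, A: True, M: False, S: True

{S, W}: 1 true → odd ✓
{A, M, W}: 1 true → odd ✓
{M, S}: 1 true → odd ✓
{K, Q, S}: 2 true → even ✓
{K, M, W}: 1 true → odd ✓
{C, K, Q}: 1 true → odd ✓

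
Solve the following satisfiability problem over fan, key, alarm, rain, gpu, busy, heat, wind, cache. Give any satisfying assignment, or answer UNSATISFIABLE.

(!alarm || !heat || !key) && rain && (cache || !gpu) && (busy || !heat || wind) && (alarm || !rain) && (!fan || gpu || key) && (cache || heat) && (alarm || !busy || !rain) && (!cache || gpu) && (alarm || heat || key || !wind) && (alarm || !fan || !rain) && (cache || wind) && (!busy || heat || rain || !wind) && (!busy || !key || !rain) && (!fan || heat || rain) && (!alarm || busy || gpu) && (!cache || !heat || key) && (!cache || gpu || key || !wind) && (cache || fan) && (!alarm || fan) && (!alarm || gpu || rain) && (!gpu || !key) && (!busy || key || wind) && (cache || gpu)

fan=T, key=F, alarm=T, rain=T, gpu=T, busy=F, heat=F, wind=F, cache=T

Unit clause (rain) forces rain = True.
In (alarm || !rain) only alarm is left, so alarm = True.
In (!alarm || fan) only fan is left, so fan = True.
Set key = False.
  then (!fan || gpu || key) forces gpu = True.
  then (cache || !gpu) forces cache = True.
  then (!cache || !heat || key) forces heat = False.
Set busy = False.
Set wind = False.
All clauses satisfied.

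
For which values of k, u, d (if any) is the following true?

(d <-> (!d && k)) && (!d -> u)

k = False, u = True, d = False

  d <-> (!d && k) = True
    !d && k = False
      !d = True
  !d -> u = True
    !d = True
Both conjuncts True, so the formula holds.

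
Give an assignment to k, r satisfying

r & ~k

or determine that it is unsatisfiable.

k=F; r=T

  ~k = True
Both conjuncts True, so the formula holds.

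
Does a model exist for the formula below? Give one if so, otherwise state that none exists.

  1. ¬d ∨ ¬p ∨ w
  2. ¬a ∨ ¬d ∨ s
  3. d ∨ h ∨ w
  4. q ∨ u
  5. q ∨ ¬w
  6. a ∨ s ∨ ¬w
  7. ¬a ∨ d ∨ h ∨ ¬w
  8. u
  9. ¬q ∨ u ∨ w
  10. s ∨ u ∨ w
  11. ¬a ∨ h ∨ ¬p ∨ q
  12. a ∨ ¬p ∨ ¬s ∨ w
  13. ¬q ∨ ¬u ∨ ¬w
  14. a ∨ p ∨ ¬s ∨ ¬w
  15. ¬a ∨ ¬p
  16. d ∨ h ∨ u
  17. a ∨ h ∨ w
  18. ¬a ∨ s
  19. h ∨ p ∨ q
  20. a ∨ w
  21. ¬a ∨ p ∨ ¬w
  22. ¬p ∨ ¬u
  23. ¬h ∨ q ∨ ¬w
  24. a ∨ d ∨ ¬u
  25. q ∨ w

Unit clause (u) forces u = True.
In (¬p ∨ ¬u) only ¬p is left, so p = False.
Try s = False:
  (¬a ∨ s) forces a = False.
  (a ∨ s ∨ ¬w) forces w = False.
  clause (a ∨ w) is falsified — backtrack.
So s = True.
Set w = False.
  then (a ∨ w) forces a = True.
  then (q ∨ w) forces q = True.
Set d = True.
Set h = False.
All clauses satisfied.

s=T, u=T, w=F, a=T, p=F, d=T, h=F, q=T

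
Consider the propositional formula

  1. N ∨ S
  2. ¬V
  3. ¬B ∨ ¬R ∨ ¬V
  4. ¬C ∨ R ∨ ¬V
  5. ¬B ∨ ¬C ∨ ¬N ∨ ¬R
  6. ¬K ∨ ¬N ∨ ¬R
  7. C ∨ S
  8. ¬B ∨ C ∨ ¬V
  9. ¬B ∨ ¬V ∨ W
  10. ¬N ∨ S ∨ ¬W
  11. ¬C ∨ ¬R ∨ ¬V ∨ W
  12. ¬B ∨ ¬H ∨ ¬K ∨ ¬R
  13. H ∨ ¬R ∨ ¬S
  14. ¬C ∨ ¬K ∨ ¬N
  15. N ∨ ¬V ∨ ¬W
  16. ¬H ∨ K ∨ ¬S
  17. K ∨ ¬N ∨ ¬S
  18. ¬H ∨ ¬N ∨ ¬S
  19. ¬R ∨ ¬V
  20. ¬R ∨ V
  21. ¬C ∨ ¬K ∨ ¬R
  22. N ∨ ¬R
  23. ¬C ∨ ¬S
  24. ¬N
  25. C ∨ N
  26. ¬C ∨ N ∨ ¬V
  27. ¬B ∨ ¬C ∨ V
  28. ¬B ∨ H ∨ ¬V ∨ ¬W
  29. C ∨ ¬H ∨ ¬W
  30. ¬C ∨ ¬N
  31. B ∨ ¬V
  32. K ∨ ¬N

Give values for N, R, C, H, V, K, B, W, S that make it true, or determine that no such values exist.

Case N = True:
  Clause (¬N) is falsified — contradiction.
Case N = False:
  (N ∨ S) forces S = True.
  (¬V) forces V = False.
  (¬R ∨ V) forces R = False.
  (¬C ∨ ¬S) forces C = False.
  Clause (C ∨ N) is falsified — contradiction.
Both cases fail, so the formula is unsatisfiable.

No satisfying assignment exists.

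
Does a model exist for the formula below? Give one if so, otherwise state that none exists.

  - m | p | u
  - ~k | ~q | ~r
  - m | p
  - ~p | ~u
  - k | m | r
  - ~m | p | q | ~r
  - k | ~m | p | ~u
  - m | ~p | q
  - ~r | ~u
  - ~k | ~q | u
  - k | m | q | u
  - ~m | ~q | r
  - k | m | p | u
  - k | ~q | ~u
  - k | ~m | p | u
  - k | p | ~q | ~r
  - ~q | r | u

Set m = True.
Set r = True.
  then (~r | ~u) forces u = False.
Set q = False.
  then (~m | p | q | ~r) forces p = True.
Set k = False.
All clauses satisfied.

m: True, r: True, u: False, q: False, p: True, k: False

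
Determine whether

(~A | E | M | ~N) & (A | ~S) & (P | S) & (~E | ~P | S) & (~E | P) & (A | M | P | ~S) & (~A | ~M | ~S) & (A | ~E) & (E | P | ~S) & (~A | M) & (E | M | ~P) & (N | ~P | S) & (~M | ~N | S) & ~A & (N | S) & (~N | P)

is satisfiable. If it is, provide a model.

Unsatisfiable

Case S = True:
  (A | ~S) forces A = True.
  Clause (~A) is falsified — contradiction.
Case S = False:
  (P | S) forces P = True.
  (~E | ~P | S) forces E = False.
  (E | M | ~P) forces M = True.
  (N | ~P | S) forces N = True.
  Clause (~M | ~N | S) is falsified — contradiction.
Both cases fail, so the formula is unsatisfiable.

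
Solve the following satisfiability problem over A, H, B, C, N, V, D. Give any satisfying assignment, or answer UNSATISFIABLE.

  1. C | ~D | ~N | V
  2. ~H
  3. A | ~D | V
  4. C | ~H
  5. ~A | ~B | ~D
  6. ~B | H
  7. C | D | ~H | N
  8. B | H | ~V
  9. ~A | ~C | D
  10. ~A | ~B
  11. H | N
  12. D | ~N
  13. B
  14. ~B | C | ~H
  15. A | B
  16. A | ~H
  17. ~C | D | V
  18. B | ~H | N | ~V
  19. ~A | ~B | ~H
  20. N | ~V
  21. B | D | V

The formula is unsatisfiable.

Case H = True:
  Clause (~H) is falsified — contradiction.
Case H = False:
  (~B | H) forces B = False.
  Clause (B) is falsified — contradiction.
Both cases fail, so the formula is unsatisfiable.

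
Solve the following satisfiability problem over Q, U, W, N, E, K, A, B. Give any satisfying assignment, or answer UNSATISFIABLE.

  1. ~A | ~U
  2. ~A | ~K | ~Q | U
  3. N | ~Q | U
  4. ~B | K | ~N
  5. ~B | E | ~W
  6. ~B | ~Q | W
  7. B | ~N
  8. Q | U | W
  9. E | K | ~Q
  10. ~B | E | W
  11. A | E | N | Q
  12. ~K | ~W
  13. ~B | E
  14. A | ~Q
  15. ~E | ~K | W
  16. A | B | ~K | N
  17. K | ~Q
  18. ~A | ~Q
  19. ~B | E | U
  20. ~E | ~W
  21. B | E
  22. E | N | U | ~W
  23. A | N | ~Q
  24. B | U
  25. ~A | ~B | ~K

Try Q = True:
  (A | ~Q) forces A = True.
  clause (~A | ~Q) is falsified — backtrack.
So Q = False.
Set U = True.
  then (~A | ~U) forces A = False.
Try W = True:
  (~K | ~W) forces K = False.
  (~E | ~W) forces E = False.
  (~B | E | ~W) forces B = False.
  clause (B | E) is falsified — backtrack.
So W = False.
Set N = False.
  then (A | E | N | Q) forces E = True.
  then (~E | ~K | W) forces K = False.
Set B = False.
All clauses satisfied.

Q = False, U = True, W = False, N = False, E = True, K = False, A = False, B = False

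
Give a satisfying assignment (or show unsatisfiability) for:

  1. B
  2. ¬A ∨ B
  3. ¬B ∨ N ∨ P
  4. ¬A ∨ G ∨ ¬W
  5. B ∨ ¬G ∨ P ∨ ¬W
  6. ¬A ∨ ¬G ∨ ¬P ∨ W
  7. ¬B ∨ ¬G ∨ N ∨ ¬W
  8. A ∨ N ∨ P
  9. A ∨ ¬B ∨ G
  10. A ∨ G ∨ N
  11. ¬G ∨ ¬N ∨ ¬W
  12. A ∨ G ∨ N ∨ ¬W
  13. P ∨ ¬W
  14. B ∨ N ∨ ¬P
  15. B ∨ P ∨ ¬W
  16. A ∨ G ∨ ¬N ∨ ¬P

B = True, N = True, A = True, W = False, G = False, P = True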